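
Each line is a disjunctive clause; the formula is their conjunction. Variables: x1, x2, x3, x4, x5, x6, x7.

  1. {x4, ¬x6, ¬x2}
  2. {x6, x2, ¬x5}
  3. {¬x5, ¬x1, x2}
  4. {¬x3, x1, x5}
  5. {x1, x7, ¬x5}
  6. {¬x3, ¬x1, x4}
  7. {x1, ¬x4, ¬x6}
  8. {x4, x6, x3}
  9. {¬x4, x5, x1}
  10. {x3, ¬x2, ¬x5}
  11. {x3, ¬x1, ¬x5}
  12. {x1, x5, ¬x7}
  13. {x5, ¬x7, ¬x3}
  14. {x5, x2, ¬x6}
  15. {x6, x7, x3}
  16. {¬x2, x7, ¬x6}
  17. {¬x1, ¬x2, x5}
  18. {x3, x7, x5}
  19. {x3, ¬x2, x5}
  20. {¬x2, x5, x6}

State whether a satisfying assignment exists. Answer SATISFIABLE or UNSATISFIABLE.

Try x1 = True.
Try x2 = True.
  then x5 is forced to True.
  then x3 is forced to True.
  then x4 is forced to True.
The remaining clauses are satisfied by x6 = False, x7 = True.
So x1=True  x2=True  x3=True  x4=True  x5=True  x6=False  x7=True is a satisfying assignment.

SATISFIABLE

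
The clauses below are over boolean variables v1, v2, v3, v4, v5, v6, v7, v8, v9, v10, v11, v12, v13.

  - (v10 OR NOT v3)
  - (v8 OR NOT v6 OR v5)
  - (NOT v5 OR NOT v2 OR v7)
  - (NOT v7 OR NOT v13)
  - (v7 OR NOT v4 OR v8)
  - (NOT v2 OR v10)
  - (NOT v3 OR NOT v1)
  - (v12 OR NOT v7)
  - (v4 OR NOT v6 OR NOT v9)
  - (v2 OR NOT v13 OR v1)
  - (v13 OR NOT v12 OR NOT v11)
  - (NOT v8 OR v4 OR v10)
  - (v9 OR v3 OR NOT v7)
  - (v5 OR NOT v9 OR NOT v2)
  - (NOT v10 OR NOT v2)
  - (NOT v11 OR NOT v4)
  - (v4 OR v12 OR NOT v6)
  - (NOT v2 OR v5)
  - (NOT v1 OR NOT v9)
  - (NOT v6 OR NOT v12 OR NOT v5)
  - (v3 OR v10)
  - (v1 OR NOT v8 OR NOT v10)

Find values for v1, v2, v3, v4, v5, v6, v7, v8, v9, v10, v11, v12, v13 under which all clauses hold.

Pure literal: v6 appears only negated; assign v6 = False.
Branch on v1: take v1 = True.
  then v3 is forced to False.
  then v9 is forced to False.
  then v7 is forced to False.
  then v10 is forced to True.
  then v2 is forced to False.
Set v4 = False and propagate.
Branch on v11: take v11 = True.
The remaining clauses are satisfied by v5 = False, v8 = True, v12 = False, v13 = True.
Every clause has at least one true literal under this assignment.

v1=T, v2=F, v3=F, v4=F, v5=F, v6=F, v7=F, v8=T, v9=F, v10=T, v11=T, v12=F, v13=T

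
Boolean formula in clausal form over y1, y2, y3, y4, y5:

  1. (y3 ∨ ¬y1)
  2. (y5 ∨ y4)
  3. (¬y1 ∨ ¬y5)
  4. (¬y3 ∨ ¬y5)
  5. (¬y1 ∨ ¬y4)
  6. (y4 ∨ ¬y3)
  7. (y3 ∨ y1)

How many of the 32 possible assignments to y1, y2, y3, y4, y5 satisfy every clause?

2

The models are:
  y1=F y2=F y3=T y4=T y5=F
  y1=F y2=T y3=T y4=T y5=F
That's 2 in total.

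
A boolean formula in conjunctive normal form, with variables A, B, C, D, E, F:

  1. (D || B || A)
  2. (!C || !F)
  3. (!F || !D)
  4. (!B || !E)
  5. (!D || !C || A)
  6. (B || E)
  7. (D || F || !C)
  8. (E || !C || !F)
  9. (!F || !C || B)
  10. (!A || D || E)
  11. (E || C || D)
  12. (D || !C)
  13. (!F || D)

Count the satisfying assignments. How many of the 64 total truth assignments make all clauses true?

7

Satisfying assignments:
  A=0 B=0 C=0 D=1 E=1 F=0
  A=0 B=1 C=0 D=1 E=0 F=0
  A=1 B=0 C=0 D=0 E=1 F=0
  A=1 B=0 C=0 D=1 E=1 F=0
  A=1 B=0 C=1 D=1 E=1 F=0
  A=1 B=1 C=0 D=1 E=0 F=0
  A=1 B=1 C=1 D=1 E=0 F=0
Count: 7.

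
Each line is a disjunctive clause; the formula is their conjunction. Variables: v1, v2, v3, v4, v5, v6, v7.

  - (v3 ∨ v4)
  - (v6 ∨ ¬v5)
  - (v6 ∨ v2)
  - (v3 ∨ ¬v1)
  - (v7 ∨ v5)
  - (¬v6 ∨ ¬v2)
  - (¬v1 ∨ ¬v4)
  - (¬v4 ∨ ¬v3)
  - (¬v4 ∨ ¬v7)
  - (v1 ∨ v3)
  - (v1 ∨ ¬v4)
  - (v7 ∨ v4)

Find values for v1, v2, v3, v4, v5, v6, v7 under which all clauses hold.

v1=False, v2=False, v3=True, v4=False, v5=False, v6=True, v7=True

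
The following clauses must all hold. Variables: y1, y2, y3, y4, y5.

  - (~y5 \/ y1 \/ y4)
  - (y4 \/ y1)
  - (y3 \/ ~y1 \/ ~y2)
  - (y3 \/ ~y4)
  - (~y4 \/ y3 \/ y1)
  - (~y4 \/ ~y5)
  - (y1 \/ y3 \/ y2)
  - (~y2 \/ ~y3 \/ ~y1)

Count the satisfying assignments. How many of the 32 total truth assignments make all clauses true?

Satisfying assignments:
  y1=F y2=F y3=T y4=T y5=F
  y1=F y2=T y3=T y4=T y5=F
  y1=T y2=F y3=F y4=F y5=F
  y1=T y2=F y3=F y4=F y5=T
  y1=T y2=F y3=T y4=F y5=F
  y1=T y2=F y3=T y4=F y5=T
  y1=T y2=F y3=T y4=T y5=F
That's 7 in total.

7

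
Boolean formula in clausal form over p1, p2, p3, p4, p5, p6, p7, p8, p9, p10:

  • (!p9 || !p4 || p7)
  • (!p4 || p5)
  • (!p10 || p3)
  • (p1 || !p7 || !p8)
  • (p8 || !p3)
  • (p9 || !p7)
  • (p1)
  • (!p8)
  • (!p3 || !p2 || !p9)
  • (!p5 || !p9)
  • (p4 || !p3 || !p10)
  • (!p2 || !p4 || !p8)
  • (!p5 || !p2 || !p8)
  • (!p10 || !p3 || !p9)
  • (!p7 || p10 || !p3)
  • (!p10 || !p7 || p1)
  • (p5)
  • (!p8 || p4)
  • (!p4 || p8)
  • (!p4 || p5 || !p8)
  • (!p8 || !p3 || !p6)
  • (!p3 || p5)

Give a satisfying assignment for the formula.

p1 = True  p2 = False  p3 = False  p4 = False  p5 = True  p6 = True  p7 = False  p8 = False  p9 = False  p10 = False

The clause (p1) is unit: p1 must be True.
(!p8) is a unit clause, so p8 = False.
Unit propagation: (!p3) forces p3 = False.
Unit propagation: (!p10) forces p10 = False.
(p5) is a unit clause, so p5 = True.
The clause (!p9) is unit: p9 must be False.
Unit propagation: (!p7) forces p7 = False.
The clause (!p4) is unit: p4 must be False.
p2, p6 are now unconstrained; take p2 = False, p6 = True.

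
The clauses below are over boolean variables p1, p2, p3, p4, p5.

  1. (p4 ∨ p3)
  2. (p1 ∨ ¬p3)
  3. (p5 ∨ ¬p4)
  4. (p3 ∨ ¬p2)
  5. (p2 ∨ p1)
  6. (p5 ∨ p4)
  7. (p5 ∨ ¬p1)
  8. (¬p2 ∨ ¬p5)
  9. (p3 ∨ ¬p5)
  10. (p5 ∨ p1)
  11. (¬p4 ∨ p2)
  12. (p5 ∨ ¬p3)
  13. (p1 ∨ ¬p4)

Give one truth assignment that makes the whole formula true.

Branch on p1: take p1 = True.
  then p5 is forced to True.
  then p2 is forced to False.
  then p3 is forced to True.
  then p4 is forced to False.
Every clause has at least one true literal under this assignment.

p1=T  p2=F  p3=T  p4=F  p5=T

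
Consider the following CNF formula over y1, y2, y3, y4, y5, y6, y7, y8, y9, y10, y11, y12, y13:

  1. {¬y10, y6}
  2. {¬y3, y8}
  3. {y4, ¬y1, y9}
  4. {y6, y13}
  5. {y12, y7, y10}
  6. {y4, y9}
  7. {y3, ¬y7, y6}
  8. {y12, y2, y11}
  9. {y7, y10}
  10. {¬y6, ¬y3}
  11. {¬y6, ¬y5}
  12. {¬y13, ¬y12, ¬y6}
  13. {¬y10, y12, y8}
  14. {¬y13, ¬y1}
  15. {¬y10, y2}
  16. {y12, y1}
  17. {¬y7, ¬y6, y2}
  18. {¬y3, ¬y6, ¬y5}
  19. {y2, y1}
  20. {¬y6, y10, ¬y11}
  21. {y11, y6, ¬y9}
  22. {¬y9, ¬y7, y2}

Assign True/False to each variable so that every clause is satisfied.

y1 = F, y2 = T, y3 = F, y4 = T, y5 = F, y6 = T, y7 = F, y8 = F, y9 = F, y10 = T, y11 = T, y12 = T, y13 = F

Pure literal: y2 appears only positively; assign y2 = True.
Pure literal: y4 appears only positively; assign y4 = True.
Set y1 = False and propagate.
  then y12 is forced to True.
For the remaining variables, y3 = False, y5 = False, y6 = True, y7 = False, y8 = False, y9 = False, y10 = True, y11 = True, y13 = False works.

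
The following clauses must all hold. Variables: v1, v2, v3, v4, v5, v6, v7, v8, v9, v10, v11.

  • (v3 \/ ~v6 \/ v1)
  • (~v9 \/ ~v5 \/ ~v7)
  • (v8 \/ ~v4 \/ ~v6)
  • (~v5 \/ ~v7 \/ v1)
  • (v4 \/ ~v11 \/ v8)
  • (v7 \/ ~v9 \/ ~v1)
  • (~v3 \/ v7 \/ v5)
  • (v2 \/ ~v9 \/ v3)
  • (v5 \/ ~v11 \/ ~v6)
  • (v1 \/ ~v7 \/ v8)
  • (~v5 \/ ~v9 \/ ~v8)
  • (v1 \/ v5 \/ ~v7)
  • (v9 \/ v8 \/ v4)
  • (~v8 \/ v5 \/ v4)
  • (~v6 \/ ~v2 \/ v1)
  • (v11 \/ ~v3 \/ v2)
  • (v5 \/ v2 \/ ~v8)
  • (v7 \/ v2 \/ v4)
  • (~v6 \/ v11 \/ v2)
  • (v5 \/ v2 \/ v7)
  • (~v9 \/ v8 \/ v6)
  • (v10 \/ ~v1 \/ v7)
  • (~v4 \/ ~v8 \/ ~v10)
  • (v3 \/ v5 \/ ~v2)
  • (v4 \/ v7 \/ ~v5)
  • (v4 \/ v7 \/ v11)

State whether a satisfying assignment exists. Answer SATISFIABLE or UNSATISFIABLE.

Branch on v1: take v1 = True.
Branch on v2: take v2 = False.
Try v3 = False.
  then v9 is forced to False.
For the remaining variables, v4 = True, v5 = True, v6 = False, v7 = True, v8 = True, v10 = False, v11 = True works.
Every clause has at least one true literal under this assignment.
So v1=True, v2=False, v3=False, v4=True, v5=True, v6=False, v7=True, v8=True, v9=False, v10=False, v11=True is a satisfying assignment.

SATISFIABLE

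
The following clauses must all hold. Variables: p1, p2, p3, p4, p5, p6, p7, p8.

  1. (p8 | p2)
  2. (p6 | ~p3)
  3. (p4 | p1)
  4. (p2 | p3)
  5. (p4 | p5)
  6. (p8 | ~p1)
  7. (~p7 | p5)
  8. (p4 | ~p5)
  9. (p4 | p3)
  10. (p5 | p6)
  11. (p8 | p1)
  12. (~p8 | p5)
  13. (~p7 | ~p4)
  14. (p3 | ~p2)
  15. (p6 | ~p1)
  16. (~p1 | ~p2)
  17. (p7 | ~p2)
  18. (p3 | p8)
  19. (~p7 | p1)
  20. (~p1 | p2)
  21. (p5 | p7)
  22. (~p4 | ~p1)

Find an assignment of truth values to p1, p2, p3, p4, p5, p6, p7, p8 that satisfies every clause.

p1=F  p2=F  p3=T  p4=T  p5=T  p6=T  p7=F  p8=T

Check each clause:
  1. (p8 | p2) — p8 is true.
  2. (~p3 | p6) — p6 is true.
  3. (p4 | p1) — p4 is true.
  4. (p2 | p3) — p3 is true.
  5. (p5 | p4) — p4 is true.
  6. (p8 | ~p1) — p8 is true.
  7. (p5 | ~p7) — ~p7 is true.
  8. (p4 | ~p5) — p4 is true.
  9. (p4 | p3) — p3 is true.
  10. (p6 | p5) — p5 is true.
  11. (p1 | p8) — p8 is true.
  12. (p5 | ~p8) — p5 is true.
  13. (~p4 | ~p7) — ~p7 is true.
  14. (~p2 | p3) — p3 is true.
  15. (~p1 | p6) — ~p1 is true.
  16. (~p1 | ~p2) — ~p1 is true.
  17. (~p2 | p7) — ~p2 is true.
  18. (p3 | p8) — p8 is true.
  19. (p1 | ~p7) — ~p7 is true.
  20. (~p1 | p2) — ~p1 is true.
  21. (p7 | p5) — p5 is true.
  22. (~p4 | ~p1) — ~p1 is true.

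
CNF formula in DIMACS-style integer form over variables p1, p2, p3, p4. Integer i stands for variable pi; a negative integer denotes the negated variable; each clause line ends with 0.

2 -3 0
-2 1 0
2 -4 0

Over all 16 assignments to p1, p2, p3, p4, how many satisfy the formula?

The models are:
  p1=0 p2=0 p3=0 p4=0
  p1=1 p2=0 p3=0 p4=0
  p1=1 p2=1 p3=0 p4=0
  p1=1 p2=1 p3=0 p4=1
  p1=1 p2=1 p3=1 p4=0
  p1=1 p2=1 p3=1 p4=1
Count: 6.

6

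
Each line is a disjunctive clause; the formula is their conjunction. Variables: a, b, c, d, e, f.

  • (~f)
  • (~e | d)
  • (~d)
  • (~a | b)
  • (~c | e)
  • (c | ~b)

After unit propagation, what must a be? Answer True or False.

(~f) stands alone — f = False.
Unit clause (~d) sets d = False.
(~e | d): since d = False, the clause reduces to (~e). e = False.
From (e | ~c) and e = False: c = False.
(c | ~b) with c = False leaves only ~b, so b = False.
(~a | b) with b = False leaves only ~a, so a = False.

False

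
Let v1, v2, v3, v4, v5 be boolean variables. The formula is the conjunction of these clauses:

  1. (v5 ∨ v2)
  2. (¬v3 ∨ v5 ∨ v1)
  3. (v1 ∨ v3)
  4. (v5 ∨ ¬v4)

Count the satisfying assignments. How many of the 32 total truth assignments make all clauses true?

Case analysis on v5 and v1:
  v5=1, v1=1: v2, v3, v4 free → 2^3 = 8.
  v5=1, v1=0: remaining (v2,v3,v4) ∈ {(0,1,0); (0,1,1); (1,1,0); (1,1,1)} — 4.
  v5=0, v1=1: remaining (v2,v3,v4) ∈ {(1,0,0); (1,1,0)} — 2.
  v5=0, v1=0: a clause becomes empty — 0.
Total: 8 + 4 + 2 + 0 = 14.

14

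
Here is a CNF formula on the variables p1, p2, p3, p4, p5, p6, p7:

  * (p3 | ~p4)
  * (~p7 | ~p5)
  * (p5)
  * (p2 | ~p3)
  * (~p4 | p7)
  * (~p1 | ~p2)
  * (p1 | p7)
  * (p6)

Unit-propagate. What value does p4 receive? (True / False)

(p5) stands alone — p5 = True.
From (~p7 | ~p5) and p5 = True: p7 = False.
(p7 | ~p4): since p7 = False, the clause reduces to (~p4). p4 = False.

False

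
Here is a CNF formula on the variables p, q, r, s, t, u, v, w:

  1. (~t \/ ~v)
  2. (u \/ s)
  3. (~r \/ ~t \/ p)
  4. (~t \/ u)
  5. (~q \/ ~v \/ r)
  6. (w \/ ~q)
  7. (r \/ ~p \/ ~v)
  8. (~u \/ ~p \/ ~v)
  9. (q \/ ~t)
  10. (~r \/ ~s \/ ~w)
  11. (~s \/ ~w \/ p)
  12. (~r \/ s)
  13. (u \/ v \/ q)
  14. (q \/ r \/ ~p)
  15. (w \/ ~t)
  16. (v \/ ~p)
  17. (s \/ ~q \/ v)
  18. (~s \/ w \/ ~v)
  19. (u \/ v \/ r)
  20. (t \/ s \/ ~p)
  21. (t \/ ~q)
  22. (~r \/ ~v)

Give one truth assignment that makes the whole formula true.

p=False, q=False, r=False, s=False, t=False, u=True, v=True, w=True

Branch on p: take p = False.
Branch on q: take q = False.
  then t is forced to False.
Branch on r: take r = False.
For the remaining variables, s = False, u = True, v = True, w = True works.
Every clause has at least one true literal under this assignment.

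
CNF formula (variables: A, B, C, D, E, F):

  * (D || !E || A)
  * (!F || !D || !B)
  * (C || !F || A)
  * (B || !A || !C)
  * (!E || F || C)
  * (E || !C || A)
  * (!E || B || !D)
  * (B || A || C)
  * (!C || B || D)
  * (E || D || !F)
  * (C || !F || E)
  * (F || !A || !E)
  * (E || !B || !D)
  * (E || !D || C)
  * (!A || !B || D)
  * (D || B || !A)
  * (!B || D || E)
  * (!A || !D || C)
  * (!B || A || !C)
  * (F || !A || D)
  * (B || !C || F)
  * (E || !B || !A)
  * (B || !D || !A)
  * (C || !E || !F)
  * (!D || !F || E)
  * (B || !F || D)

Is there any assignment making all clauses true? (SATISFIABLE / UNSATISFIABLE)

UNSATISFIABLE

D = True:
  C = True:
    B = True:
      propagation gives F=False, E=True, A=False; contradiction.
    B = False:
      propagation gives A=False, E=True; contradiction.
  C = False:
    propagation gives E=True, F=True; an empty clause results — contradiction.
D = False:
  A = True:
    propagation gives B=False; an empty clause results — contradiction.
  A = False:
    propagation gives E=False, C=False, F=False, B=True; an empty clause results — contradiction.
Every branch closes, so no satisfying assignment exists.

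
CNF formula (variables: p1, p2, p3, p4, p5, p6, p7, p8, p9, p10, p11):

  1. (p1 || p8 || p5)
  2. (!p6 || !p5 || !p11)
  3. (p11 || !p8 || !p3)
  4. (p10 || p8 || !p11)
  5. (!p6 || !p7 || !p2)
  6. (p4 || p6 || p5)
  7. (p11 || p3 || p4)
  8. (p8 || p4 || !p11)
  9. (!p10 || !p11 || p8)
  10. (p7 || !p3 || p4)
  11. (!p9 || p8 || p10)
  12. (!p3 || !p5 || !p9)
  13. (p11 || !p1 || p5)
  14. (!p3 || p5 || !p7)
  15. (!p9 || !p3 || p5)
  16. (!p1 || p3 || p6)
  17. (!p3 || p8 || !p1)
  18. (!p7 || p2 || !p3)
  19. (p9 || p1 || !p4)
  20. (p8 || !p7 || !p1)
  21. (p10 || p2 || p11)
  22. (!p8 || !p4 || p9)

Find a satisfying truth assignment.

p1=T, p2=T, p3=F, p4=F, p5=F, p6=T, p7=F, p8=T, p9=F, p10=F, p11=T

Set p1 = True and propagate.
Branch on p2: take p2 = True.
Set p3 = False and propagate.
  then p6 is forced to True.
  then p7 is forced to False.
For the remaining variables, p4 = False, p5 = False, p8 = True, p9 = False, p10 = False, p11 = True works.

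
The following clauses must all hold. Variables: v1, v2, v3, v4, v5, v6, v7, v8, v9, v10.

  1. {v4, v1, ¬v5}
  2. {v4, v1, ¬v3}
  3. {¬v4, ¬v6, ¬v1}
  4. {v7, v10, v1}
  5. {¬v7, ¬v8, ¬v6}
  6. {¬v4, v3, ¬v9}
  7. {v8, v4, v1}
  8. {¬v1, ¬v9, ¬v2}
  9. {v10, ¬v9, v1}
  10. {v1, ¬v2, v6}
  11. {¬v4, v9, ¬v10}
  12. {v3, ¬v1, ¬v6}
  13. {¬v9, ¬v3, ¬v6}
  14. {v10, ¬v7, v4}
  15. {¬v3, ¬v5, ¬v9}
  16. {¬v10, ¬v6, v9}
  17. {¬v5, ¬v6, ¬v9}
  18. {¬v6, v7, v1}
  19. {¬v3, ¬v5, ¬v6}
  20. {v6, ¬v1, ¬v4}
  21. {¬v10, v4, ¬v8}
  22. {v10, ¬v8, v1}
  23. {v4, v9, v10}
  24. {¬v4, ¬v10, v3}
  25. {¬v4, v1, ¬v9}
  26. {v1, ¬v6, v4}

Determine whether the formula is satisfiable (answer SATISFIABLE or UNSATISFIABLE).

SATISFIABLE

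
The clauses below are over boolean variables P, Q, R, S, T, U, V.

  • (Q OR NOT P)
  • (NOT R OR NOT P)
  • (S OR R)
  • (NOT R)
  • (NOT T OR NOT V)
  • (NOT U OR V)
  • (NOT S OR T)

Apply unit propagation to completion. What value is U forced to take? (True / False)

(NOT R) stands alone — R = False.
(S OR R): since R = False, the clause reduces to (S). S = True.
In (NOT S OR T), NOT S is now false; T must hold, so T = True.
From (NOT V OR NOT T) and T = True: V = False.
(NOT U OR V) with V = False leaves only NOT U, so U = False.

False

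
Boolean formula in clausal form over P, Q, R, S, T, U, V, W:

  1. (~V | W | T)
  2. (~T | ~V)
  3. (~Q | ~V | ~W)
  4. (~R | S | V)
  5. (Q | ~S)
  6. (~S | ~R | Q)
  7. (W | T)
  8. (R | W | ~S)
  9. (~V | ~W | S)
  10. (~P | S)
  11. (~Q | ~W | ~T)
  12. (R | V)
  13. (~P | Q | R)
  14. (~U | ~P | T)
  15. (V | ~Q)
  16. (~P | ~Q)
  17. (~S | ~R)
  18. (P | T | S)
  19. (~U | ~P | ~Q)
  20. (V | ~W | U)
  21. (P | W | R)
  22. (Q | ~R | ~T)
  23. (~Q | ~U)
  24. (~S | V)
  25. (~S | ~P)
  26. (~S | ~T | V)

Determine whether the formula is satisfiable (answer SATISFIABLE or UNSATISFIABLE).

UNSATISFIABLE

S = True:
  propagation gives Q=True, V=True, T=False, W=True; an empty clause results — contradiction.
S = False:
  propagation gives P=False, T=True, V=False, R=False; an empty clause results — contradiction.
Every branch closes, so no satisfying assignment exists.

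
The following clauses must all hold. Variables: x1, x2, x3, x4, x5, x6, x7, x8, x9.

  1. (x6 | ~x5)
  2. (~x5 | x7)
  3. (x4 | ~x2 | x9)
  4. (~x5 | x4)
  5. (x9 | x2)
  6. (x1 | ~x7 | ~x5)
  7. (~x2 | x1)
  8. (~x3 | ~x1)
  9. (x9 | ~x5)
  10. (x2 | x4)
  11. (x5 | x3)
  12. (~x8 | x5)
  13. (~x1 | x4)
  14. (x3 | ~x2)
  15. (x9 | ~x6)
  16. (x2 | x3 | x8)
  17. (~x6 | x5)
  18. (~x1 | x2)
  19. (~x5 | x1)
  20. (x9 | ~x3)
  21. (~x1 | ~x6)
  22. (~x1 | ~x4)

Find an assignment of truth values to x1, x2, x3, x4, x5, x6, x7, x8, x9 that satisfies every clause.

x1=False  x2=False  x3=True  x4=True  x5=False  x6=False  x7=False  x8=False  x9=True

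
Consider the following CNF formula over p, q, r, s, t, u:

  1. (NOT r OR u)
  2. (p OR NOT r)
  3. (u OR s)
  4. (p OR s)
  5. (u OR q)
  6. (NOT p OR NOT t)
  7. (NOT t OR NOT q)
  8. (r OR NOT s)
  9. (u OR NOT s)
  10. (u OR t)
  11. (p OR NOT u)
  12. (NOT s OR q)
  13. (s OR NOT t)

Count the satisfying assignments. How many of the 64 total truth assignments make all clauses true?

Satisfying assignments:
  p=1 q=0 r=0 s=0 t=0 u=1
  p=1 q=0 r=1 s=0 t=0 u=1
  p=1 q=1 r=0 s=0 t=0 u=1
  p=1 q=1 r=1 s=0 t=0 u=1
  p=1 q=1 r=1 s=1 t=0 u=1
That's 5 in total.

5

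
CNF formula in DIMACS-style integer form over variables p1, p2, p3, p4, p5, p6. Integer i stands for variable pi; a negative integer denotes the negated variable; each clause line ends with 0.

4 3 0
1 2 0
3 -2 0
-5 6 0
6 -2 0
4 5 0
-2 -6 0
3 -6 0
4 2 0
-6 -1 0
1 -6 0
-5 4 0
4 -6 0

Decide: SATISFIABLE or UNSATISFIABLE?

p3 occurs only positively in the remaining clauses — set p3 = True.
p4 occurs only positively in the remaining clauses — set p4 = True.
Branch on p1: take p1 = True.
  then p6 is forced to False.
  then p5 is forced to False.
  then p2 is forced to False.
Every clause has at least one true literal under this assignment.
So p1=1  p2=0  p3=1  p4=1  p5=0  p6=0 is a satisfying assignment.

SATISFIABLE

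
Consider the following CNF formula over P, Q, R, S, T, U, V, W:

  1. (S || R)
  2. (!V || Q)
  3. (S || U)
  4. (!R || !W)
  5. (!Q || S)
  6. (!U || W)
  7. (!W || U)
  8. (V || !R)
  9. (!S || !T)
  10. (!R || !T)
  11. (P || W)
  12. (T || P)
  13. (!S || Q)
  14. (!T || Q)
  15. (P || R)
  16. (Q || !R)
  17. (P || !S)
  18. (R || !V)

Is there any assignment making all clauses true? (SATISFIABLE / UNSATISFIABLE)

SATISFIABLE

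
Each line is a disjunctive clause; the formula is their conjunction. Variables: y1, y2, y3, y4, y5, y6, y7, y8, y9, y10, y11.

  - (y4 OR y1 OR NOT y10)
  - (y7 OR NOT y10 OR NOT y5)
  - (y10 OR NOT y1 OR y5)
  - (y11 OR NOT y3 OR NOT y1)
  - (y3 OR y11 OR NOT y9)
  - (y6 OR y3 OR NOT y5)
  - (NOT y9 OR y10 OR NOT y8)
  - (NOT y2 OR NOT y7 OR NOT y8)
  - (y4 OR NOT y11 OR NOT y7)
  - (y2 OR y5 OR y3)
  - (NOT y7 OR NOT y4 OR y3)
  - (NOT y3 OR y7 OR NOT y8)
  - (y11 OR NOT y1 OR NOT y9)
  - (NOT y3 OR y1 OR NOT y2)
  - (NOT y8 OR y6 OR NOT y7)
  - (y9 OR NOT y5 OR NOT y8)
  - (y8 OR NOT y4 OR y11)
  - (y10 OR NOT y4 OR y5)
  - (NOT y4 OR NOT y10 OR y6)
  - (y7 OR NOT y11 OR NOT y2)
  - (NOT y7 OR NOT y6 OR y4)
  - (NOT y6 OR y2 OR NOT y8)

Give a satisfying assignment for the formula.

Try y1 = True.
Set y2 = False and propagate.
Try y3 = True.
  then y11 is forced to True.
For the remaining variables, y4 = False, y5 = True, y6 = False, y7 = False, y8 = False, y9 = True, y10 = False works.
Every clause has at least one true literal under this assignment.

y1=True, y2=False, y3=True, y4=False, y5=True, y6=False, y7=False, y8=False, y9=True, y10=False, y11=True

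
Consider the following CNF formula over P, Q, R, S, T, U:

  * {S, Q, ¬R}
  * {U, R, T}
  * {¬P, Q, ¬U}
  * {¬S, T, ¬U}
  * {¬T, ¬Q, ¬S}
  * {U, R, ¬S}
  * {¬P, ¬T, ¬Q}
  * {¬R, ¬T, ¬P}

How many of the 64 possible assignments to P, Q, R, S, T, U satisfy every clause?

Case analysis on T and Q:
  T=1, Q=1: remaining (P,R,S,U) ∈ {(0,0,0,0); (0,0,0,1); (0,1,0,0); (0,1,0,1)} — 4.
  T=1, Q=0: 6 of the 16 assignments to (P,R,S,U) work.
  T=0, Q=1: P free; 4 ways for (R,S,U) × 2^1 = 8.
  T=0, Q=0: remaining (P,R,S,U) ∈ {(0,0,0,1); (0,1,1,0); (1,1,1,0)} — 3.
Total: 4 + 6 + 8 + 3 = 21.

21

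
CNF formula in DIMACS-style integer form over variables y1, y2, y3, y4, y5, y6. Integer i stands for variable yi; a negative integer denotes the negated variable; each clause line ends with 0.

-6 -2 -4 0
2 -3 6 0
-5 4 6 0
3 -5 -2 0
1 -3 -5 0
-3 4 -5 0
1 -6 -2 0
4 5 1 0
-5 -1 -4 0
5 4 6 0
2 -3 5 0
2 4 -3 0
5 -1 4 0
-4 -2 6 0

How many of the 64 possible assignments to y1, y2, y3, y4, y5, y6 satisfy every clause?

Satisfying assignments:
  y1=0 y2=0 y3=0 y4=0 y5=1 y6=1
  y1=0 y2=0 y3=0 y4=1 y5=0 y6=0
  y1=0 y2=0 y3=0 y4=1 y5=0 y6=1
  y1=0 y2=0 y3=0 y4=1 y5=1 y6=0
  y1=0 y2=0 y3=0 y4=1 y5=1 y6=1
  y1=1 y2=0 y3=0 y4=0 y5=1 y6=1
  y1=1 y2=0 y3=0 y4=1 y5=0 y6=0
  y1=1 y2=0 y3=0 y4=1 y5=0 y6=1
Count: 8.

8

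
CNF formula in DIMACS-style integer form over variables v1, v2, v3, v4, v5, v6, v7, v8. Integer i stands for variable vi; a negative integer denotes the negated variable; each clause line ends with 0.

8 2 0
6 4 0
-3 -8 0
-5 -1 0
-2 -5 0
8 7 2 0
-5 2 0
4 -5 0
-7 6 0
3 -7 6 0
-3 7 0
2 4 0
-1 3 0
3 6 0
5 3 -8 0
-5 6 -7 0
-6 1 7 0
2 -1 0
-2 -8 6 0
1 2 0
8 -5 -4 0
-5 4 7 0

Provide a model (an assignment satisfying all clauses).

v1=F, v2=T, v3=F, v4=F, v5=F, v6=T, v7=T, v8=F

Check each clause:
  1. (v2 || v8) — v2 is true.
  2. (v6 || v4) — v6 is true.
  3. (!v8 || !v3) — !v8 is true.
  4. (!v1 || !v5) — !v5 is true.
  5. (!v5 || !v2) — !v5 is true.
  6. (v2 || v8 || v7) — v2 is true.
  7. (v2 || !v5) — v2 is true.
  8. (!v5 || v4) — !v5 is true.
  9. (v6 || !v7) — v6 is true.
  10. (v6 || !v7 || v3) — v6 is true.
  11. (v7 || !v3) — !v3 is true.
  12. (v4 || v2) — v2 is true.
  13. (v3 || !v1) — !v1 is true.
  14. (v3 || v6) — v6 is true.
  15. (v3 || !v8 || v5) — !v8 is true.
  16. (v6 || !v5 || !v7) — !v5 is true.
  17. (!v6 || v1 || v7) — v7 is true.
  18. (v2 || !v1) — v2 is true.
  19. (!v8 || v6 || !v2) — !v8 is true.
  20. (v2 || v1) — v2 is true.
  21. (!v5 || v8 || !v4) — !v5 is true.
  22. (v4 || !v5 || v7) — !v5 is true.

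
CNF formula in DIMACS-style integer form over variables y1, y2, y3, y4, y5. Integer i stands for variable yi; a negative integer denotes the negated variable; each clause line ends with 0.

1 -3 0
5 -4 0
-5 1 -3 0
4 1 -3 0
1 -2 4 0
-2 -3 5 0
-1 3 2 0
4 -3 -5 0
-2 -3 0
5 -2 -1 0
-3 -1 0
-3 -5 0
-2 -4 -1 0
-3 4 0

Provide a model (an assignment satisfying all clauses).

Branch on y1: take y1 = False.
  then y3 is forced to False.
Try y2 = False.
For the remaining variables, y4 = False, y5 = True works.
Every clause has at least one true literal under this assignment.
Check each clause:
  1. (!y3 || y1) — !y3 is true.
  2. (y5 || !y4) — !y4 is true.
  3. (!y3 || y1 || !y5) — !y3 is true.
  4. (y1 || !y3 || y4) — !y3 is true.
  5. (y1 || y4 || !y2) — !y2 is true.
  6. (!y2 || y5 || !y3) — y5 is true.
  7. (y2 || !y1 || y3) — !y1 is true.
  8. (!y3 || y4 || !y5) — !y3 is true.
  9. (!y2 || !y3) — !y3 is true.
  10. (y5 || !y1 || !y2) — y5 is true.
  11. (!y1 || !y3) — !y3 is true.
  12. (!y5 || !y3) — !y3 is true.
  13. (!y1 || !y2 || !y4) — !y4 is true.
  14. (y4 || !y3) — !y3 is true.

y1=0  y2=0  y3=0  y4=0  y5=1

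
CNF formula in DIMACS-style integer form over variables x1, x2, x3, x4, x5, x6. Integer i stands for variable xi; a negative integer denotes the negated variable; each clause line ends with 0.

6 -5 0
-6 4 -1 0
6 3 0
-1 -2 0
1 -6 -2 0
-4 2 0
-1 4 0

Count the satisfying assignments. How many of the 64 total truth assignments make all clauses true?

7

Case analysis on x1 and x6:
  x1=1, x6=1: a clause becomes empty — 0.
  x1=1, x6=0: a clause becomes empty — 0.
  x1=0, x6=1: remaining (x2,x3,x4,x5) ∈ {(0,0,0,0); (0,0,0,1); (0,1,0,0); (0,1,0,1)} — 4.
  x1=0, x6=0: remaining (x2,x3,x4,x5) ∈ {(0,1,0,0); (1,1,0,0); (1,1,1,0)} — 3.
Total: 0 + 0 + 4 + 3 = 7.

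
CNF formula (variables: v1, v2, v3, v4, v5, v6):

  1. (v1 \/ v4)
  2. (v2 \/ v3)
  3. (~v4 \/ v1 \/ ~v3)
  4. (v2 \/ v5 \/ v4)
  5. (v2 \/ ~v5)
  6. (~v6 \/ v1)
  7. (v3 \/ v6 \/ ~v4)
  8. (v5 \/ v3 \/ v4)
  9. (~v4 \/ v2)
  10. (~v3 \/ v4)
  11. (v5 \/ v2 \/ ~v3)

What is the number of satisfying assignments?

8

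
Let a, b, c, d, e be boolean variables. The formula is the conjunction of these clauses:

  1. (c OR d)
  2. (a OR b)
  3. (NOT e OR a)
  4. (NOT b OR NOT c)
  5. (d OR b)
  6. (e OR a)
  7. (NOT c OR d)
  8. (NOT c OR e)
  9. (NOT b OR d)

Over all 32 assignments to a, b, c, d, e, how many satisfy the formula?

Satisfying assignments:
  a=T b=F c=F d=T e=F
  a=T b=F c=F d=T e=T
  a=T b=F c=T d=T e=T
  a=T b=T c=F d=T e=F
  a=T b=T c=F d=T e=T
Count: 5.

5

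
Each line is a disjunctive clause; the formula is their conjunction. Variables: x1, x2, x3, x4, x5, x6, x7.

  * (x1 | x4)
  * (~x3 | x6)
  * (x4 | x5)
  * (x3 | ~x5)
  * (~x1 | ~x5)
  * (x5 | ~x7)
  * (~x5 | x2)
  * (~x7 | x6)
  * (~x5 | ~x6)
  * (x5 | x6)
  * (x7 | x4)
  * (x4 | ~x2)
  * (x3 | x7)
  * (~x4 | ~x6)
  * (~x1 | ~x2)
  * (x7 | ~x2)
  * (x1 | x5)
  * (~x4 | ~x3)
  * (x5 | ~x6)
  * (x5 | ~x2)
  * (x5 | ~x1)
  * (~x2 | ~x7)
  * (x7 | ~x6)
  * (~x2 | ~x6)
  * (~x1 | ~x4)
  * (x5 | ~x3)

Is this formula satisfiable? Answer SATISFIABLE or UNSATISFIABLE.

UNSATISFIABLE

x5 = True:
  propagation gives x3=True, x6=True; an empty clause results — contradiction.
x5 = False:
  propagation gives x4=True, x7=False, x6=True; an empty clause results — contradiction.
Every branch closes, so no satisfying assignment exists.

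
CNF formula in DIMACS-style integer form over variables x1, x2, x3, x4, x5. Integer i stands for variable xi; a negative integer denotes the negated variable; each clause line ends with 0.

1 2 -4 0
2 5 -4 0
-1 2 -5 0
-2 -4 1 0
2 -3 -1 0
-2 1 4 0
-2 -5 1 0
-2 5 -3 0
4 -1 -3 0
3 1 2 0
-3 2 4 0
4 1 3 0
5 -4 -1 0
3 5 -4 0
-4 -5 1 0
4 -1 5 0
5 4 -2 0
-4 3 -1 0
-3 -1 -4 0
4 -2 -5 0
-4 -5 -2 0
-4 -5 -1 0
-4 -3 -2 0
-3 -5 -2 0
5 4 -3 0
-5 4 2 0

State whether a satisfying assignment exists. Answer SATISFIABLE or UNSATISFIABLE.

UNSATISFIABLE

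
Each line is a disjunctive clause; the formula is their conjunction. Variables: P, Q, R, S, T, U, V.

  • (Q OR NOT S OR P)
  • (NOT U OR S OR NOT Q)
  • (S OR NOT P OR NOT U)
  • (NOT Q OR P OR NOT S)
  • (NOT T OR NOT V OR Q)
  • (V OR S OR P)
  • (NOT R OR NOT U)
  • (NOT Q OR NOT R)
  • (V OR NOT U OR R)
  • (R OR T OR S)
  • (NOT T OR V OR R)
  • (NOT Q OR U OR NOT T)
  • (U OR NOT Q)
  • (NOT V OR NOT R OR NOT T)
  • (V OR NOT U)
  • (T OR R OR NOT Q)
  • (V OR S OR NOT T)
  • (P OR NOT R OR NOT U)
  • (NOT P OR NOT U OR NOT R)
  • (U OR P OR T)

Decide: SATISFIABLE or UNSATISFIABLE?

Branch on P: take P = True.
Try Q = False.
For the remaining variables, R = True, S = True, T = False, U = False, V = True works.
So P = 1  Q = 0  R = 1  S = 1  T = 0  U = 0  V = 1 is a satisfying assignment.

SATISFIABLE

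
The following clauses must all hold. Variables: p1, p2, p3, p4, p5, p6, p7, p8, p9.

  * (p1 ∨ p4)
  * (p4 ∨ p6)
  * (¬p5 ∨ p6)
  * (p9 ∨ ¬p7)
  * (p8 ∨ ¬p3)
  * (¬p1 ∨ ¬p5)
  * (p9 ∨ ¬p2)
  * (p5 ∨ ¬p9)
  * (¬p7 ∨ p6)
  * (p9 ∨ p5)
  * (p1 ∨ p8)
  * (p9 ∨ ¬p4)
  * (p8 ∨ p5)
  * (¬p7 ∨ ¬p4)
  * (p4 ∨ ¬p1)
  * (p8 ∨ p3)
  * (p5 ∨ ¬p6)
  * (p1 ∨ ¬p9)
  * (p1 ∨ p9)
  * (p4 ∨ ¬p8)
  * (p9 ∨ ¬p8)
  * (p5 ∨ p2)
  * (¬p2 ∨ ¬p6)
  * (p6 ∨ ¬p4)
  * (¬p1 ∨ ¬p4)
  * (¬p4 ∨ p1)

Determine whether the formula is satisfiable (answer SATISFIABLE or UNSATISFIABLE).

p4 = True:
  propagation gives p9=True, p5=True, p6=True, p1=False; an empty clause results — contradiction.
p4 = False:
  propagation gives p1=True; an empty clause results — contradiction.
Every branch closes, so no satisfying assignment exists.

UNSATISFIABLE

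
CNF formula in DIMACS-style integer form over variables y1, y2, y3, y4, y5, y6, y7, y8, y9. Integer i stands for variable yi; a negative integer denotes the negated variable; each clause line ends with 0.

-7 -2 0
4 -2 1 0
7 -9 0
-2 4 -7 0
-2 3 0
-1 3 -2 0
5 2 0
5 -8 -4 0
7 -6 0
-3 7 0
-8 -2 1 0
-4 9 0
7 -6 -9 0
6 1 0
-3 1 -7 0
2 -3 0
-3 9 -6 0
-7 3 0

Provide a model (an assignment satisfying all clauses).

y1=1, y2=0, y3=0, y4=0, y5=1, y6=0, y7=0, y8=0, y9=0

y5 occurs only positively in the remaining clauses — set y5 = True.
Pure literal: y8 appears only negated; assign y8 = False.
Set y1 = True and propagate.
For the remaining variables, y2 = False, y3 = False, y4 = False, y6 = False, y7 = False, y9 = False works.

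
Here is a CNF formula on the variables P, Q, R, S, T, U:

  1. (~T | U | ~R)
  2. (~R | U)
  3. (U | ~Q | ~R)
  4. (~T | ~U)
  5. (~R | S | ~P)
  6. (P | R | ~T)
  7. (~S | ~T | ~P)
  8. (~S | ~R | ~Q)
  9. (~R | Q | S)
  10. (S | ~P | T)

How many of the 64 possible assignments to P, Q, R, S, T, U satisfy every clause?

17

Case analysis on R and S:
  R=T, S=T: remaining (P,Q,T,U) ∈ {(F,F,F,T); (T,F,F,T)} — 2.
  R=T, S=F: remaining (P,Q,T,U) ∈ {(F,T,F,T)} — 1.
  R=F, S=T: forces T=F; P, Q, U free → 2^3 = 8.
  R=F, S=F: Q free; 3 ways for (P,T,U) × 2^1 = 6.
Total: 2 + 1 + 8 + 6 = 17.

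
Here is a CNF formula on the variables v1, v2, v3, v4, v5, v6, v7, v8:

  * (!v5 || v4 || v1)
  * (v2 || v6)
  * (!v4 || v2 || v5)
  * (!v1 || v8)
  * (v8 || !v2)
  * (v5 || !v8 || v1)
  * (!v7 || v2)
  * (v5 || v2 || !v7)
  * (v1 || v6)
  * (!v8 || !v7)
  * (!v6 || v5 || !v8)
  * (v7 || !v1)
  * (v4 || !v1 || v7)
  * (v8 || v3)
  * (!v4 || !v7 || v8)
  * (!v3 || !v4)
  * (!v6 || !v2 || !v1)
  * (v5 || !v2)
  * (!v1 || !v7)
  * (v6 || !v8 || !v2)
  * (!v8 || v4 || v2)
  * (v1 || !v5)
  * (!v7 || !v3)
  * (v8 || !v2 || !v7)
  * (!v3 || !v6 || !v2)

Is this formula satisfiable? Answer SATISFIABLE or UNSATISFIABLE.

SATISFIABLE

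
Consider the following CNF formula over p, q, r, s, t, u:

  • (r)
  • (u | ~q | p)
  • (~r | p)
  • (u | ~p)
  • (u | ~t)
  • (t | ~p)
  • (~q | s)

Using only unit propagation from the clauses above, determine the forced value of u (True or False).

True

(r) stands alone — r = True.
(~r | p): since r = True, the clause reduces to (p). p = True.
From (~p | u) and p = True: u = True.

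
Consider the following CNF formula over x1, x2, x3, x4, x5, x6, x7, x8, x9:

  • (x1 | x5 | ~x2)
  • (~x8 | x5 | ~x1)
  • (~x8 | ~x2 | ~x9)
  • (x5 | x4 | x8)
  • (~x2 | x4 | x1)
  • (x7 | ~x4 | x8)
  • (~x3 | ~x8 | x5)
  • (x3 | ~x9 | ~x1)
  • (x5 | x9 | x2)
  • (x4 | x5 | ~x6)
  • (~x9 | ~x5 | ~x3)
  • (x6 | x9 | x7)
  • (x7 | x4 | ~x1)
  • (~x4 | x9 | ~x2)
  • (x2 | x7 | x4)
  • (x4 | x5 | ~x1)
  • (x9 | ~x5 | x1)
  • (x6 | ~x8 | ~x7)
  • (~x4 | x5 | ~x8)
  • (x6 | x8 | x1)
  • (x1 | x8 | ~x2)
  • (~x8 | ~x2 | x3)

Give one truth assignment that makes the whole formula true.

x1=False, x2=False, x3=False, x4=False, x5=True, x6=True, x7=True, x8=True, x9=True

Branch on x1: take x1 = False.
Set x2 = False and propagate.
For the remaining variables, x3 = False, x4 = False, x5 = True, x6 = True, x7 = True, x8 = True, x9 = True works.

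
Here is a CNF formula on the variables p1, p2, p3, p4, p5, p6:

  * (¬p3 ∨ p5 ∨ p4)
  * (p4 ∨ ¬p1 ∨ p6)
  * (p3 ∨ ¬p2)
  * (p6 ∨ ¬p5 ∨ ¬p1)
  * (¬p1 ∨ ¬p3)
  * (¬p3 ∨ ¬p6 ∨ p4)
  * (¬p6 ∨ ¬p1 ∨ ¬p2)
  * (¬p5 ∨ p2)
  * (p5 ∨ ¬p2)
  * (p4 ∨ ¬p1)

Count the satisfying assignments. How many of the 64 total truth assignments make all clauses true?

11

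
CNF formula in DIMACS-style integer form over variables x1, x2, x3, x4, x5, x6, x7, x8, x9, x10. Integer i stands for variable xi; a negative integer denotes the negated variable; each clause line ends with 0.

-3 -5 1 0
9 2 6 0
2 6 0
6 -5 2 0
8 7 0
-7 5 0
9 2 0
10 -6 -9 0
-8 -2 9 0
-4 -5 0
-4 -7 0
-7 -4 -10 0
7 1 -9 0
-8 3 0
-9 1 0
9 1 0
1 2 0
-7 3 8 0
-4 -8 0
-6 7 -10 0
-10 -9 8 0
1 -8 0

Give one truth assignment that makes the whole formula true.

x1=T  x2=T  x3=T  x4=F  x5=T  x6=T  x7=T  x8=T  x9=T  x10=T

Check each clause:
  1. (x1 || !x3 || !x5) — x1 is true.
  2. (x9 || x6 || x2) — x9 is true.
  3. (x6 || x2) — x2 is true.
  4. (x6 || x2 || !x5) — x2 is true.
  5. (x8 || x7) — x8 is true.
  6. (x5 || !x7) — x5 is true.
  7. (x2 || x9) — x9 is true.
  8. (!x6 || !x9 || x10) — x10 is true.
  9. (x9 || !x2 || !x8) — x9 is true.
  10. (!x5 || !x4) — !x4 is true.
  11. (!x4 || !x7) — !x4 is true.
  12. (!x4 || !x10 || !x7) — !x4 is true.
  13. (!x9 || x7 || x1) — x1 is true.
  14. (x3 || !x8) — x3 is true.
  15. (x1 || !x9) — x1 is true.
  16. (x9 || x1) — x1 is true.
  17. (x2 || x1) — x1 is true.
  18. (x3 || x8 || !x7) — x8 is true.
  19. (!x8 || !x4) — !x4 is true.
  20. (x7 || !x10 || !x6) — x7 is true.
  21. (!x10 || x8 || !x9) — x8 is true.
  22. (!x8 || x1) — x1 is true.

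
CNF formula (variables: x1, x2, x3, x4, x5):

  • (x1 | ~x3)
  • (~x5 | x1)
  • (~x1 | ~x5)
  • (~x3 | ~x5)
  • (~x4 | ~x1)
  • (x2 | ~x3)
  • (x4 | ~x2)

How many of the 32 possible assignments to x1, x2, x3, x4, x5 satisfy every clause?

The models are:
  x1=0 x2=0 x3=0 x4=0 x5=0
  x1=0 x2=0 x3=0 x4=1 x5=0
  x1=0 x2=1 x3=0 x4=1 x5=0
  x1=1 x2=0 x3=0 x4=0 x5=0
Count: 4.

4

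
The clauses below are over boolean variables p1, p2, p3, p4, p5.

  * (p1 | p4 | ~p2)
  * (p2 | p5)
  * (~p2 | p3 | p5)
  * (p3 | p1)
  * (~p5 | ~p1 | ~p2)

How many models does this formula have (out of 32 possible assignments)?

10

Case analysis on p2 and p1:
  p2=T, p1=T: remaining (p3,p4,p5) ∈ {(T,F,F); (T,T,F)} — 2.
  p2=T, p1=F: remaining (p3,p4,p5) ∈ {(T,T,F); (T,T,T)} — 2.
  p2=F, p1=T: remaining (p3,p4,p5) ∈ {(F,F,T); (F,T,T); (T,F,T); (T,T,T)} — 4.
  p2=F, p1=F: remaining (p3,p4,p5) ∈ {(T,F,T); (T,T,T)} — 2.
Total: 2 + 2 + 4 + 2 = 10.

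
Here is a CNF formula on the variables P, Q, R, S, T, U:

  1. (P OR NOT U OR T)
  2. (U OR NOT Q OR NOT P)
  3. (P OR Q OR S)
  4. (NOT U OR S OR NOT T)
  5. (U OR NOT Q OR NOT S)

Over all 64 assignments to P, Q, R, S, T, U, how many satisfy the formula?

32

Split on U, then P.
  U=1, P=1: Q, R free; 3 ways for (S,T) × 2^2 = 12.
  U=1, P=0: remaining (Q,R,S,T) ∈ {(0,0,1,1); (0,1,1,1); (1,0,1,1); (1,1,1,1)} — 4.
  U=0, P=1: forces Q=0; R, S, T free → 2^3 = 8.
  U=0, P=0: R, T free; 2 ways for (Q,S) × 2^2 = 8.
Total: 12 + 4 + 8 + 8 = 32.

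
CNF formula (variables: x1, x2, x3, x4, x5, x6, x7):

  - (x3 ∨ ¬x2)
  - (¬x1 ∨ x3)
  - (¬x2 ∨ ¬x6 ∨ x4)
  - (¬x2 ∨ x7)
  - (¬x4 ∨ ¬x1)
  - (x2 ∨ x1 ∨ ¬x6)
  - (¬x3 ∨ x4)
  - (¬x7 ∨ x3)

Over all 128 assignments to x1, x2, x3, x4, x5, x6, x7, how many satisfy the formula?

12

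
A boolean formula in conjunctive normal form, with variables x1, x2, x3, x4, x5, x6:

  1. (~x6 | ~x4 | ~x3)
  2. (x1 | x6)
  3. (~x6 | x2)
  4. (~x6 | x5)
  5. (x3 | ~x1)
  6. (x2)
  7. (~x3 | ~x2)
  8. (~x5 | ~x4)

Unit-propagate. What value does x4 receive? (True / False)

(x2) is a unit clause: x2 = True.
In (~x2 | ~x3), ~x2 is now false; ~x3 must hold, so x3 = False.
(~x1 | x3): since x3 = False, the clause reduces to (~x1). x1 = False.
(x1 | x6): since x1 = False, the clause reduces to (x6). x6 = True.
(x5 | ~x6): since x6 = True, the clause reduces to (x5). x5 = True.
In (~x5 | ~x4), ~x5 is now false; ~x4 must hold, so x4 = False.

False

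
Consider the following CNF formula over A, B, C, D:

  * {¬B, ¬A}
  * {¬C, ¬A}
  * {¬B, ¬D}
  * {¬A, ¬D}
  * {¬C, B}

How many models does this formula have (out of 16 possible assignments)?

5

The models are:
  A=F B=F C=F D=F
  A=F B=F C=F D=T
  A=F B=T C=F D=F
  A=F B=T C=T D=F
  A=T B=F C=F D=F
That's 5 in total.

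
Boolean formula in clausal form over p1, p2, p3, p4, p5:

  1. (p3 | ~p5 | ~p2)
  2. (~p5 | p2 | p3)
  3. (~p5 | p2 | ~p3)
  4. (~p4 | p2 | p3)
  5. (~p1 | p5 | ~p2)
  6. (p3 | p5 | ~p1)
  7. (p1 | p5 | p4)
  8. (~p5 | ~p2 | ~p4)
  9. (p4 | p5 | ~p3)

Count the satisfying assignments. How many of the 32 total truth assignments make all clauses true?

Satisfying assignments:
  p1=F p2=F p3=T p4=T p5=F
  p1=F p2=T p3=F p4=T p5=F
  p1=F p2=T p3=T p4=F p5=T
  p1=F p2=T p3=T p4=T p5=F
  p1=T p2=F p3=T p4=T p5=F
  p1=T p2=T p3=T p4=F p5=T
Count: 6.

6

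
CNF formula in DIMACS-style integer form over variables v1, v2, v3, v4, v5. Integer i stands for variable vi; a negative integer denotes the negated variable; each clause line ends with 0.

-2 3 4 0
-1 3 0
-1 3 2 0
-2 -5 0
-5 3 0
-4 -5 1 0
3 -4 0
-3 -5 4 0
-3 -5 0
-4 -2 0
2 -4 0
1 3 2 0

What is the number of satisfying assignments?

Satisfying assignments:
  v1=0 v2=0 v3=1 v4=0 v5=0
  v1=0 v2=1 v3=1 v4=0 v5=0
  v1=1 v2=0 v3=1 v4=0 v5=0
  v1=1 v2=1 v3=1 v4=0 v5=0
Count: 4.

4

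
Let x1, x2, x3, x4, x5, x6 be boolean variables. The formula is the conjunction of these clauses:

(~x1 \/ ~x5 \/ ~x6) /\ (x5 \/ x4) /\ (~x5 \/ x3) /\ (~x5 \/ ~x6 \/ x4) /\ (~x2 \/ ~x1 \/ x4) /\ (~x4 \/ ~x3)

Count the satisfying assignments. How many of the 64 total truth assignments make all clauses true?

11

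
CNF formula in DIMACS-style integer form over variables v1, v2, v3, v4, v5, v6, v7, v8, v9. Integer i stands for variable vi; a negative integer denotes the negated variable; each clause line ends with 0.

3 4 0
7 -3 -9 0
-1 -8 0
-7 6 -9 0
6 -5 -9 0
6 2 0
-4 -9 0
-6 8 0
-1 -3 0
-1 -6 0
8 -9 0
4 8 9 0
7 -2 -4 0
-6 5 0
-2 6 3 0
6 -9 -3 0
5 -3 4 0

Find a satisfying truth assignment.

v1 occurs only negated in the remaining clauses — set v1 = False.
Try v2 = True.
Try v3 = True.
Try v4 = False.
  then v5 is forced to True.
For the remaining variables, v6 = True, v7 = True, v8 = True, v9 = False works.

v1=False, v2=True, v3=True, v4=False, v5=True, v6=True, v7=True, v8=True, v9=False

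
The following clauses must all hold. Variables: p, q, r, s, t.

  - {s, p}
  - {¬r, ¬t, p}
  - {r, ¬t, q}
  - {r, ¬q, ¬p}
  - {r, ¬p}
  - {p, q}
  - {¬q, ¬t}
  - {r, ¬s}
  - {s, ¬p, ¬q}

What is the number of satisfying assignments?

The models are:
  p=F q=T r=T s=T t=F
  p=T q=F r=T s=F t=F
  p=T q=F r=T s=F t=T
  p=T q=F r=T s=T t=F
  p=T q=F r=T s=T t=T
  p=T q=T r=T s=T t=F
That's 6 in total.

6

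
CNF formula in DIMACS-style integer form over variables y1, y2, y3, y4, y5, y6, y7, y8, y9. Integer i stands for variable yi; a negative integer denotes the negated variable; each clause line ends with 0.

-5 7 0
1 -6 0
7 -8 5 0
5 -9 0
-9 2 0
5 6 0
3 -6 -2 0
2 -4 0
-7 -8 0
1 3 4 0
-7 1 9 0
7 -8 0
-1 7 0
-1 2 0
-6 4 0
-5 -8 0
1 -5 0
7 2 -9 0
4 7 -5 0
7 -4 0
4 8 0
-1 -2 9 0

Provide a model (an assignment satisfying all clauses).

y1=1, y2=1, y3=1, y4=1, y5=1, y6=1, y7=1, y8=0, y9=1

Check each clause:
  1. (y7 | ~y5) — y7 is true.
  2. (~y6 | y1) — y1 is true.
  3. (y5 | y7 | ~y8) — ~y8 is true.
  4. (y5 | ~y9) — y5 is true.
  5. (y2 | ~y9) — y2 is true.
  6. (y6 | y5) — y5 is true.
  7. (~y2 | y3 | ~y6) — y3 is true.
  8. (y2 | ~y4) — y2 is true.
  9. (~y7 | ~y8) — ~y8 is true.
  10. (y3 | y1 | y4) — y1 is true.
  11. (~y7 | y1 | y9) — y9 is true.
  12. (~y8 | y7) — ~y8 is true.
  13. (~y1 | y7) — y7 is true.
  14. (y2 | ~y1) — y2 is true.
  15. (y4 | ~y6) — y4 is true.
  16. (~y5 | ~y8) — ~y8 is true.
  17. (~y5 | y1) — y1 is true.
  18. (y2 | y7 | ~y9) — y2 is true.
  19. (y4 | ~y5 | y7) — y4 is true.
  20. (y7 | ~y4) — y7 is true.
  21. (y8 | y4) — y4 is true.
  22. (y9 | ~y2 | ~y1) — y9 is true.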